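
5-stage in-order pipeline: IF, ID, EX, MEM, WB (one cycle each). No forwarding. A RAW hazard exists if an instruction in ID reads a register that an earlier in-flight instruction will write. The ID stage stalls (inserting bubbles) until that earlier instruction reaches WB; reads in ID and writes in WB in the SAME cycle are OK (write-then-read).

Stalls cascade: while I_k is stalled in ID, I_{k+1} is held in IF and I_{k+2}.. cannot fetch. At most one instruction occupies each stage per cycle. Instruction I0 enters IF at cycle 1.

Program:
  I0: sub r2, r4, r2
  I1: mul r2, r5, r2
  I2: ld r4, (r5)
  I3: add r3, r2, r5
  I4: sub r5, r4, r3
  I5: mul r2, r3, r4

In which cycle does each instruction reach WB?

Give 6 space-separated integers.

Answer: 5 8 9 11 14 15

Derivation:
I0 sub r2 <- r4,r2: IF@1 ID@2 stall=0 (-) EX@3 MEM@4 WB@5
I1 mul r2 <- r5,r2: IF@2 ID@3 stall=2 (RAW on I0.r2 (WB@5)) EX@6 MEM@7 WB@8
I2 ld r4 <- r5: IF@3 ID@6 stall=0 (-) EX@7 MEM@8 WB@9
I3 add r3 <- r2,r5: IF@6 ID@7 stall=1 (RAW on I1.r2 (WB@8)) EX@9 MEM@10 WB@11
I4 sub r5 <- r4,r3: IF@7 ID@9 stall=2 (RAW on I3.r3 (WB@11)) EX@12 MEM@13 WB@14
I5 mul r2 <- r3,r4: IF@9 ID@12 stall=0 (-) EX@13 MEM@14 WB@15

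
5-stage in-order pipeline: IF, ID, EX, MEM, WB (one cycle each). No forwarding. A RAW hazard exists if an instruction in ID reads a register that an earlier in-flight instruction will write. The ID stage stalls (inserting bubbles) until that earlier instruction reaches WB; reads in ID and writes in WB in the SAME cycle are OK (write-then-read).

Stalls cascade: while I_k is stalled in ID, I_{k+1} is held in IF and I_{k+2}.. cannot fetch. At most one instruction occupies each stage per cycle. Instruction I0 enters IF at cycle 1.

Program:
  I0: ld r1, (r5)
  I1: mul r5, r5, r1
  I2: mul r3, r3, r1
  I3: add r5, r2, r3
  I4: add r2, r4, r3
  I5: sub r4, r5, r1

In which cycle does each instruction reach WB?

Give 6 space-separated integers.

Answer: 5 8 9 12 13 15

Derivation:
I0 ld r1 <- r5: IF@1 ID@2 stall=0 (-) EX@3 MEM@4 WB@5
I1 mul r5 <- r5,r1: IF@2 ID@3 stall=2 (RAW on I0.r1 (WB@5)) EX@6 MEM@7 WB@8
I2 mul r3 <- r3,r1: IF@3 ID@6 stall=0 (-) EX@7 MEM@8 WB@9
I3 add r5 <- r2,r3: IF@6 ID@7 stall=2 (RAW on I2.r3 (WB@9)) EX@10 MEM@11 WB@12
I4 add r2 <- r4,r3: IF@7 ID@10 stall=0 (-) EX@11 MEM@12 WB@13
I5 sub r4 <- r5,r1: IF@10 ID@11 stall=1 (RAW on I3.r5 (WB@12)) EX@13 MEM@14 WB@15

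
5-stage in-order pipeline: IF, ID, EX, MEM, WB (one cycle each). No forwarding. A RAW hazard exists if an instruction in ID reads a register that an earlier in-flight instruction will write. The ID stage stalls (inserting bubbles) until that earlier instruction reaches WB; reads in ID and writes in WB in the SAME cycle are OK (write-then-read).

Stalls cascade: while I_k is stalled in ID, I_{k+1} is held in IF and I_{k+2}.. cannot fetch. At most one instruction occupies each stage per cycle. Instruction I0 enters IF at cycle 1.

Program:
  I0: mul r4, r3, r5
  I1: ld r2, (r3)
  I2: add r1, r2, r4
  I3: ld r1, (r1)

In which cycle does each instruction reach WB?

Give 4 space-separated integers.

Answer: 5 6 9 12

Derivation:
I0 mul r4 <- r3,r5: IF@1 ID@2 stall=0 (-) EX@3 MEM@4 WB@5
I1 ld r2 <- r3: IF@2 ID@3 stall=0 (-) EX@4 MEM@5 WB@6
I2 add r1 <- r2,r4: IF@3 ID@4 stall=2 (RAW on I1.r2 (WB@6)) EX@7 MEM@8 WB@9
I3 ld r1 <- r1: IF@4 ID@7 stall=2 (RAW on I2.r1 (WB@9)) EX@10 MEM@11 WB@12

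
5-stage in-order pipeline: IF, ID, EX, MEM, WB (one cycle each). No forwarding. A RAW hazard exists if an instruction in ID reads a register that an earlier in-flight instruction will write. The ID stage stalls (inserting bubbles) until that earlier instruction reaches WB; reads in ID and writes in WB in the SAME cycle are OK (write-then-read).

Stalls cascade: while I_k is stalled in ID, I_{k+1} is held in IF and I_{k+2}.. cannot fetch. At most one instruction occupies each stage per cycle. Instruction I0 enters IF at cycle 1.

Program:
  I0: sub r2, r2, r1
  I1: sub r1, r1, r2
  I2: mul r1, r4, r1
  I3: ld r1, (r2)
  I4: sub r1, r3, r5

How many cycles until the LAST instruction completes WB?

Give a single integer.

I0 sub r2 <- r2,r1: IF@1 ID@2 stall=0 (-) EX@3 MEM@4 WB@5
I1 sub r1 <- r1,r2: IF@2 ID@3 stall=2 (RAW on I0.r2 (WB@5)) EX@6 MEM@7 WB@8
I2 mul r1 <- r4,r1: IF@3 ID@6 stall=2 (RAW on I1.r1 (WB@8)) EX@9 MEM@10 WB@11
I3 ld r1 <- r2: IF@6 ID@9 stall=0 (-) EX@10 MEM@11 WB@12
I4 sub r1 <- r3,r5: IF@9 ID@10 stall=0 (-) EX@11 MEM@12 WB@13

Answer: 13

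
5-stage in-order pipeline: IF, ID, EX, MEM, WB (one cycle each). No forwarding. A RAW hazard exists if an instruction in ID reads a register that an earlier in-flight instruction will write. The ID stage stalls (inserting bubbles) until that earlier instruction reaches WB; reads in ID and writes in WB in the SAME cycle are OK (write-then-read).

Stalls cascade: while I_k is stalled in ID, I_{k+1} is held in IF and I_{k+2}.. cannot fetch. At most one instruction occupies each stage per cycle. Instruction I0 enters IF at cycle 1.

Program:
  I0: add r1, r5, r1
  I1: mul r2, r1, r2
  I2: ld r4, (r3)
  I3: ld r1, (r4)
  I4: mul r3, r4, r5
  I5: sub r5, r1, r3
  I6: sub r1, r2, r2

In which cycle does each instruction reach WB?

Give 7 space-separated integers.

Answer: 5 8 9 12 13 16 17

Derivation:
I0 add r1 <- r5,r1: IF@1 ID@2 stall=0 (-) EX@3 MEM@4 WB@5
I1 mul r2 <- r1,r2: IF@2 ID@3 stall=2 (RAW on I0.r1 (WB@5)) EX@6 MEM@7 WB@8
I2 ld r4 <- r3: IF@3 ID@6 stall=0 (-) EX@7 MEM@8 WB@9
I3 ld r1 <- r4: IF@6 ID@7 stall=2 (RAW on I2.r4 (WB@9)) EX@10 MEM@11 WB@12
I4 mul r3 <- r4,r5: IF@7 ID@10 stall=0 (-) EX@11 MEM@12 WB@13
I5 sub r5 <- r1,r3: IF@10 ID@11 stall=2 (RAW on I4.r3 (WB@13)) EX@14 MEM@15 WB@16
I6 sub r1 <- r2,r2: IF@11 ID@14 stall=0 (-) EX@15 MEM@16 WB@17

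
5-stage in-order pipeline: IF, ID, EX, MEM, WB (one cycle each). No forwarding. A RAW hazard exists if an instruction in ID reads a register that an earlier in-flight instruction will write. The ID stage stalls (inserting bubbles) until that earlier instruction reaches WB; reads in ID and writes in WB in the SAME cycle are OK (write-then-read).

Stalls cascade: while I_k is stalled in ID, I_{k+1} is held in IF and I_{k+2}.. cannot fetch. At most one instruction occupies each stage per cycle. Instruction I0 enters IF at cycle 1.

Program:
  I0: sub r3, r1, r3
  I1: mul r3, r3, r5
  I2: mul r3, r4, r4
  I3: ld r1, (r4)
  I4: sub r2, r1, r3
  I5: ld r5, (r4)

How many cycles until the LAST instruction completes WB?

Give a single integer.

Answer: 14

Derivation:
I0 sub r3 <- r1,r3: IF@1 ID@2 stall=0 (-) EX@3 MEM@4 WB@5
I1 mul r3 <- r3,r5: IF@2 ID@3 stall=2 (RAW on I0.r3 (WB@5)) EX@6 MEM@7 WB@8
I2 mul r3 <- r4,r4: IF@3 ID@6 stall=0 (-) EX@7 MEM@8 WB@9
I3 ld r1 <- r4: IF@6 ID@7 stall=0 (-) EX@8 MEM@9 WB@10
I4 sub r2 <- r1,r3: IF@7 ID@8 stall=2 (RAW on I3.r1 (WB@10)) EX@11 MEM@12 WB@13
I5 ld r5 <- r4: IF@8 ID@11 stall=0 (-) EX@12 MEM@13 WB@14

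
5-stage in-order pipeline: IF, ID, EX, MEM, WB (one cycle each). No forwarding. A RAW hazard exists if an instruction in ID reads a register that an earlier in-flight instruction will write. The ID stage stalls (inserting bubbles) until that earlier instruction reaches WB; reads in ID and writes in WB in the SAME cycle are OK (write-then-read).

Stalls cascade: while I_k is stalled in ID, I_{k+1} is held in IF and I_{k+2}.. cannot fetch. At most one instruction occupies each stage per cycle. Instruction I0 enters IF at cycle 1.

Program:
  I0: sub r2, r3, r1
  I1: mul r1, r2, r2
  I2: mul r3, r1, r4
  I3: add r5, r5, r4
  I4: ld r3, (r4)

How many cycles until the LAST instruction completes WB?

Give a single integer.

I0 sub r2 <- r3,r1: IF@1 ID@2 stall=0 (-) EX@3 MEM@4 WB@5
I1 mul r1 <- r2,r2: IF@2 ID@3 stall=2 (RAW on I0.r2 (WB@5)) EX@6 MEM@7 WB@8
I2 mul r3 <- r1,r4: IF@3 ID@6 stall=2 (RAW on I1.r1 (WB@8)) EX@9 MEM@10 WB@11
I3 add r5 <- r5,r4: IF@6 ID@9 stall=0 (-) EX@10 MEM@11 WB@12
I4 ld r3 <- r4: IF@9 ID@10 stall=0 (-) EX@11 MEM@12 WB@13

Answer: 13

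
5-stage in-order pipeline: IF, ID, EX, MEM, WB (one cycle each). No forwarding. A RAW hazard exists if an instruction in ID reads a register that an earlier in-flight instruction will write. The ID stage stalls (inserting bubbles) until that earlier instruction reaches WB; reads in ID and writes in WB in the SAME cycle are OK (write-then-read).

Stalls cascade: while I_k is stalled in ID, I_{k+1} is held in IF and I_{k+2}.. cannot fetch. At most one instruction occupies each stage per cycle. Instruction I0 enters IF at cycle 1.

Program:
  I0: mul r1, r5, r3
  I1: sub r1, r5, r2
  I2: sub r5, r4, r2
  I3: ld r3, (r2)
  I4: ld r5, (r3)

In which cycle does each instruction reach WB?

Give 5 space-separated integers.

Answer: 5 6 7 8 11

Derivation:
I0 mul r1 <- r5,r3: IF@1 ID@2 stall=0 (-) EX@3 MEM@4 WB@5
I1 sub r1 <- r5,r2: IF@2 ID@3 stall=0 (-) EX@4 MEM@5 WB@6
I2 sub r5 <- r4,r2: IF@3 ID@4 stall=0 (-) EX@5 MEM@6 WB@7
I3 ld r3 <- r2: IF@4 ID@5 stall=0 (-) EX@6 MEM@7 WB@8
I4 ld r5 <- r3: IF@5 ID@6 stall=2 (RAW on I3.r3 (WB@8)) EX@9 MEM@10 WB@11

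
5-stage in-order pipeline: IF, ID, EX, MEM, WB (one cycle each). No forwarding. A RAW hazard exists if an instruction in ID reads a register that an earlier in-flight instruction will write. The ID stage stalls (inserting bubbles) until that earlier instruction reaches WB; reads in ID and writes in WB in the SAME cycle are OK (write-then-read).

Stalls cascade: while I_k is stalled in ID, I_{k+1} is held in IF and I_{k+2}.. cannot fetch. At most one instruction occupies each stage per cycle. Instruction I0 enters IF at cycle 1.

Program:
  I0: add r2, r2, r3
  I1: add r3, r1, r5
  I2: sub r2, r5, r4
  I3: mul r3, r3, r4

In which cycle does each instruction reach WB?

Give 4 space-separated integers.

Answer: 5 6 7 9

Derivation:
I0 add r2 <- r2,r3: IF@1 ID@2 stall=0 (-) EX@3 MEM@4 WB@5
I1 add r3 <- r1,r5: IF@2 ID@3 stall=0 (-) EX@4 MEM@5 WB@6
I2 sub r2 <- r5,r4: IF@3 ID@4 stall=0 (-) EX@5 MEM@6 WB@7
I3 mul r3 <- r3,r4: IF@4 ID@5 stall=1 (RAW on I1.r3 (WB@6)) EX@7 MEM@8 WB@9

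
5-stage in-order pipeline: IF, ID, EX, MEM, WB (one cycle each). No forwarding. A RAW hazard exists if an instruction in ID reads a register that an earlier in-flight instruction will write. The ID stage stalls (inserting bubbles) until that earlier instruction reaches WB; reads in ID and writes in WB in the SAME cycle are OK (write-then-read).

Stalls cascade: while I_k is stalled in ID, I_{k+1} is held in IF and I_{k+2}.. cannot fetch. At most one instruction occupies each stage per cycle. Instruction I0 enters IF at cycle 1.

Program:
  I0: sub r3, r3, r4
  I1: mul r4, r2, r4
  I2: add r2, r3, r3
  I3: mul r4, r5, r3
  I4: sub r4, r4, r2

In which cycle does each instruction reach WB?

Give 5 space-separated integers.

I0 sub r3 <- r3,r4: IF@1 ID@2 stall=0 (-) EX@3 MEM@4 WB@5
I1 mul r4 <- r2,r4: IF@2 ID@3 stall=0 (-) EX@4 MEM@5 WB@6
I2 add r2 <- r3,r3: IF@3 ID@4 stall=1 (RAW on I0.r3 (WB@5)) EX@6 MEM@7 WB@8
I3 mul r4 <- r5,r3: IF@4 ID@6 stall=0 (-) EX@7 MEM@8 WB@9
I4 sub r4 <- r4,r2: IF@6 ID@7 stall=2 (RAW on I3.r4 (WB@9)) EX@10 MEM@11 WB@12

Answer: 5 6 8 9 12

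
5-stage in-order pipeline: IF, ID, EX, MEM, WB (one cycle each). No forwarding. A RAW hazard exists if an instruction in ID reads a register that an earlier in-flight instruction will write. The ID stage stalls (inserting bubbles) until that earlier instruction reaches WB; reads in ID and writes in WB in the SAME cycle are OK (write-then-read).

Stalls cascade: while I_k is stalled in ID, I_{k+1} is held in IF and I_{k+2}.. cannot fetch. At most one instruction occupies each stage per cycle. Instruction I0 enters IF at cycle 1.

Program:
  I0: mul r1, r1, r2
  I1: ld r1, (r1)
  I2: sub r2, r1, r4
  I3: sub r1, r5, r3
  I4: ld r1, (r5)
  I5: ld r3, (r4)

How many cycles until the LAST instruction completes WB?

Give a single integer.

I0 mul r1 <- r1,r2: IF@1 ID@2 stall=0 (-) EX@3 MEM@4 WB@5
I1 ld r1 <- r1: IF@2 ID@3 stall=2 (RAW on I0.r1 (WB@5)) EX@6 MEM@7 WB@8
I2 sub r2 <- r1,r4: IF@3 ID@6 stall=2 (RAW on I1.r1 (WB@8)) EX@9 MEM@10 WB@11
I3 sub r1 <- r5,r3: IF@6 ID@9 stall=0 (-) EX@10 MEM@11 WB@12
I4 ld r1 <- r5: IF@9 ID@10 stall=0 (-) EX@11 MEM@12 WB@13
I5 ld r3 <- r4: IF@10 ID@11 stall=0 (-) EX@12 MEM@13 WB@14

Answer: 14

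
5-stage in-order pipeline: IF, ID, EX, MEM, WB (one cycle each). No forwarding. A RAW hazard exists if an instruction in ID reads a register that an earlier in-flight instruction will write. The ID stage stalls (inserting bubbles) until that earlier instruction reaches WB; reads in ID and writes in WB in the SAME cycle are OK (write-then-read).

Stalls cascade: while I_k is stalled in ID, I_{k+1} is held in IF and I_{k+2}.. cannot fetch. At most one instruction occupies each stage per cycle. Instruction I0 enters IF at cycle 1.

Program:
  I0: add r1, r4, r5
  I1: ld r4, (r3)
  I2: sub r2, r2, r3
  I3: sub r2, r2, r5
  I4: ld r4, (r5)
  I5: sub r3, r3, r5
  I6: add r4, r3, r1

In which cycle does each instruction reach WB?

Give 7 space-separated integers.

I0 add r1 <- r4,r5: IF@1 ID@2 stall=0 (-) EX@3 MEM@4 WB@5
I1 ld r4 <- r3: IF@2 ID@3 stall=0 (-) EX@4 MEM@5 WB@6
I2 sub r2 <- r2,r3: IF@3 ID@4 stall=0 (-) EX@5 MEM@6 WB@7
I3 sub r2 <- r2,r5: IF@4 ID@5 stall=2 (RAW on I2.r2 (WB@7)) EX@8 MEM@9 WB@10
I4 ld r4 <- r5: IF@5 ID@8 stall=0 (-) EX@9 MEM@10 WB@11
I5 sub r3 <- r3,r5: IF@8 ID@9 stall=0 (-) EX@10 MEM@11 WB@12
I6 add r4 <- r3,r1: IF@9 ID@10 stall=2 (RAW on I5.r3 (WB@12)) EX@13 MEM@14 WB@15

Answer: 5 6 7 10 11 12 15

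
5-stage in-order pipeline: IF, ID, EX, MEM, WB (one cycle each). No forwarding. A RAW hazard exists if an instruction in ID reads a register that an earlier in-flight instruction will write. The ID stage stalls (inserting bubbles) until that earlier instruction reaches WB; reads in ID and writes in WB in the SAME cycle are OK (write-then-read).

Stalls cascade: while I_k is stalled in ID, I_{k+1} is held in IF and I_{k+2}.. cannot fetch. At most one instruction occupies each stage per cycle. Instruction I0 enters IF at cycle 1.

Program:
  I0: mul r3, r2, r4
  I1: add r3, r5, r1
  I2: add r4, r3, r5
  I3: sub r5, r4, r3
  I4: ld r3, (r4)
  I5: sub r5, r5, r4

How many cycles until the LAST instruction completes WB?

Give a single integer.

I0 mul r3 <- r2,r4: IF@1 ID@2 stall=0 (-) EX@3 MEM@4 WB@5
I1 add r3 <- r5,r1: IF@2 ID@3 stall=0 (-) EX@4 MEM@5 WB@6
I2 add r4 <- r3,r5: IF@3 ID@4 stall=2 (RAW on I1.r3 (WB@6)) EX@7 MEM@8 WB@9
I3 sub r5 <- r4,r3: IF@4 ID@7 stall=2 (RAW on I2.r4 (WB@9)) EX@10 MEM@11 WB@12
I4 ld r3 <- r4: IF@7 ID@10 stall=0 (-) EX@11 MEM@12 WB@13
I5 sub r5 <- r5,r4: IF@10 ID@11 stall=1 (RAW on I3.r5 (WB@12)) EX@13 MEM@14 WB@15

Answer: 15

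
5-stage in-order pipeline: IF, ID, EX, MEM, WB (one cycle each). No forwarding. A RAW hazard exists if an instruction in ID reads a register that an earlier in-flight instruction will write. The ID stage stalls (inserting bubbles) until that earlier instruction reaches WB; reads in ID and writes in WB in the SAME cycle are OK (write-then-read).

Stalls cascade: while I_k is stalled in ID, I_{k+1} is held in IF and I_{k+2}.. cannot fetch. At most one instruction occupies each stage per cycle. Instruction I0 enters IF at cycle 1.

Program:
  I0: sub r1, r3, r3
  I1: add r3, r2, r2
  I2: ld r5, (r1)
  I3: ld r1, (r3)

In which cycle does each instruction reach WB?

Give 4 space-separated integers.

I0 sub r1 <- r3,r3: IF@1 ID@2 stall=0 (-) EX@3 MEM@4 WB@5
I1 add r3 <- r2,r2: IF@2 ID@3 stall=0 (-) EX@4 MEM@5 WB@6
I2 ld r5 <- r1: IF@3 ID@4 stall=1 (RAW on I0.r1 (WB@5)) EX@6 MEM@7 WB@8
I3 ld r1 <- r3: IF@4 ID@6 stall=0 (-) EX@7 MEM@8 WB@9

Answer: 5 6 8 9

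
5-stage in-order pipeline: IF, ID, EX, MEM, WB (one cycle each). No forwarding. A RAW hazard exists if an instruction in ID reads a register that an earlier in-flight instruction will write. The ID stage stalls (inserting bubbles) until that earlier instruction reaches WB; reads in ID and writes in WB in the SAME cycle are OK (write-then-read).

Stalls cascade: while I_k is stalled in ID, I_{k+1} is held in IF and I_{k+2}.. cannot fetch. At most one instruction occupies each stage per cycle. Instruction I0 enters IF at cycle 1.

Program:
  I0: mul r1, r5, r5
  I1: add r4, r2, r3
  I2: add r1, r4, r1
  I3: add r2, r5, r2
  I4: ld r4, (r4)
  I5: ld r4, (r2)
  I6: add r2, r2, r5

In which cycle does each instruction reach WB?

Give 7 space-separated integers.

I0 mul r1 <- r5,r5: IF@1 ID@2 stall=0 (-) EX@3 MEM@4 WB@5
I1 add r4 <- r2,r3: IF@2 ID@3 stall=0 (-) EX@4 MEM@5 WB@6
I2 add r1 <- r4,r1: IF@3 ID@4 stall=2 (RAW on I1.r4 (WB@6)) EX@7 MEM@8 WB@9
I3 add r2 <- r5,r2: IF@4 ID@7 stall=0 (-) EX@8 MEM@9 WB@10
I4 ld r4 <- r4: IF@7 ID@8 stall=0 (-) EX@9 MEM@10 WB@11
I5 ld r4 <- r2: IF@8 ID@9 stall=1 (RAW on I3.r2 (WB@10)) EX@11 MEM@12 WB@13
I6 add r2 <- r2,r5: IF@9 ID@11 stall=0 (-) EX@12 MEM@13 WB@14

Answer: 5 6 9 10 11 13 14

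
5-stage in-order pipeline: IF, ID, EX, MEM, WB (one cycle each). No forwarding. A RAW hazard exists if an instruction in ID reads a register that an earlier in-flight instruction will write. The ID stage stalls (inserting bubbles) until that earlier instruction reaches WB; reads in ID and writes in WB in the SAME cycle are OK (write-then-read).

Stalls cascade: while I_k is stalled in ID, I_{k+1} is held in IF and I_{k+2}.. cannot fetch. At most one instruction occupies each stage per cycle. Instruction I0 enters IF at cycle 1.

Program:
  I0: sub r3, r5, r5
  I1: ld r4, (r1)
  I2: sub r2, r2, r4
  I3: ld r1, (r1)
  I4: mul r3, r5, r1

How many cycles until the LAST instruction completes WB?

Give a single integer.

I0 sub r3 <- r5,r5: IF@1 ID@2 stall=0 (-) EX@3 MEM@4 WB@5
I1 ld r4 <- r1: IF@2 ID@3 stall=0 (-) EX@4 MEM@5 WB@6
I2 sub r2 <- r2,r4: IF@3 ID@4 stall=2 (RAW on I1.r4 (WB@6)) EX@7 MEM@8 WB@9
I3 ld r1 <- r1: IF@4 ID@7 stall=0 (-) EX@8 MEM@9 WB@10
I4 mul r3 <- r5,r1: IF@7 ID@8 stall=2 (RAW on I3.r1 (WB@10)) EX@11 MEM@12 WB@13

Answer: 13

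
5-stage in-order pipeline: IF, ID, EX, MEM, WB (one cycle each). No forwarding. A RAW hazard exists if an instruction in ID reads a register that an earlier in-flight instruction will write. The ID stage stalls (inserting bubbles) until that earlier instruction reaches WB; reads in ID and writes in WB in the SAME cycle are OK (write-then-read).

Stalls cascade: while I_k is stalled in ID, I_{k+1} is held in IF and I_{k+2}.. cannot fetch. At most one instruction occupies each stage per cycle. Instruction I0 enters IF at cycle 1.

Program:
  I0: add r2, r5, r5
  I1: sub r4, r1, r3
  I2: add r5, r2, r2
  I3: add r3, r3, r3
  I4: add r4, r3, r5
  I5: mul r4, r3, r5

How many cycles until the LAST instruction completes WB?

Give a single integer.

Answer: 13

Derivation:
I0 add r2 <- r5,r5: IF@1 ID@2 stall=0 (-) EX@3 MEM@4 WB@5
I1 sub r4 <- r1,r3: IF@2 ID@3 stall=0 (-) EX@4 MEM@5 WB@6
I2 add r5 <- r2,r2: IF@3 ID@4 stall=1 (RAW on I0.r2 (WB@5)) EX@6 MEM@7 WB@8
I3 add r3 <- r3,r3: IF@4 ID@6 stall=0 (-) EX@7 MEM@8 WB@9
I4 add r4 <- r3,r5: IF@6 ID@7 stall=2 (RAW on I3.r3 (WB@9)) EX@10 MEM@11 WB@12
I5 mul r4 <- r3,r5: IF@7 ID@10 stall=0 (-) EX@11 MEM@12 WB@13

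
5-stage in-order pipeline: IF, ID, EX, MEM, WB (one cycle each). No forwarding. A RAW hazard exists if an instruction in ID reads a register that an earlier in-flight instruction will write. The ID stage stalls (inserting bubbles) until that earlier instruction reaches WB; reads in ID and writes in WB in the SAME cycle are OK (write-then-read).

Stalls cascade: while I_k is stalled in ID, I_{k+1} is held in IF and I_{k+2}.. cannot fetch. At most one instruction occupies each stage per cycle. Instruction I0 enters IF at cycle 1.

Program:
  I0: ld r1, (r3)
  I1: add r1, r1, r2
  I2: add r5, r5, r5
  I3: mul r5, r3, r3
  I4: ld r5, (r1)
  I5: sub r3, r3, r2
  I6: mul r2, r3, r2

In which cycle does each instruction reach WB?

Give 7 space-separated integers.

Answer: 5 8 9 10 11 12 15

Derivation:
I0 ld r1 <- r3: IF@1 ID@2 stall=0 (-) EX@3 MEM@4 WB@5
I1 add r1 <- r1,r2: IF@2 ID@3 stall=2 (RAW on I0.r1 (WB@5)) EX@6 MEM@7 WB@8
I2 add r5 <- r5,r5: IF@3 ID@6 stall=0 (-) EX@7 MEM@8 WB@9
I3 mul r5 <- r3,r3: IF@6 ID@7 stall=0 (-) EX@8 MEM@9 WB@10
I4 ld r5 <- r1: IF@7 ID@8 stall=0 (-) EX@9 MEM@10 WB@11
I5 sub r3 <- r3,r2: IF@8 ID@9 stall=0 (-) EX@10 MEM@11 WB@12
I6 mul r2 <- r3,r2: IF@9 ID@10 stall=2 (RAW on I5.r3 (WB@12)) EX@13 MEM@14 WB@15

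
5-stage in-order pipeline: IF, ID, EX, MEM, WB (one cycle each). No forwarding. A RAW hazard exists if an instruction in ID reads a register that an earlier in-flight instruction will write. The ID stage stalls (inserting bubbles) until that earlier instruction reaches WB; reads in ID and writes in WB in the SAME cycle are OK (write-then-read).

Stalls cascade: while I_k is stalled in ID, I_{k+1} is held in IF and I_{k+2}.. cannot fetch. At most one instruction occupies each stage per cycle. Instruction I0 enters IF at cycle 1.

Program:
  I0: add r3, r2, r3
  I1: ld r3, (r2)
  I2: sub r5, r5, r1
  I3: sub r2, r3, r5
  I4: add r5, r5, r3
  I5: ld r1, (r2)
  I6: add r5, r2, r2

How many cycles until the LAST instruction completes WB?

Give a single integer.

I0 add r3 <- r2,r3: IF@1 ID@2 stall=0 (-) EX@3 MEM@4 WB@5
I1 ld r3 <- r2: IF@2 ID@3 stall=0 (-) EX@4 MEM@5 WB@6
I2 sub r5 <- r5,r1: IF@3 ID@4 stall=0 (-) EX@5 MEM@6 WB@7
I3 sub r2 <- r3,r5: IF@4 ID@5 stall=2 (RAW on I2.r5 (WB@7)) EX@8 MEM@9 WB@10
I4 add r5 <- r5,r3: IF@5 ID@8 stall=0 (-) EX@9 MEM@10 WB@11
I5 ld r1 <- r2: IF@8 ID@9 stall=1 (RAW on I3.r2 (WB@10)) EX@11 MEM@12 WB@13
I6 add r5 <- r2,r2: IF@9 ID@11 stall=0 (-) EX@12 MEM@13 WB@14

Answer: 14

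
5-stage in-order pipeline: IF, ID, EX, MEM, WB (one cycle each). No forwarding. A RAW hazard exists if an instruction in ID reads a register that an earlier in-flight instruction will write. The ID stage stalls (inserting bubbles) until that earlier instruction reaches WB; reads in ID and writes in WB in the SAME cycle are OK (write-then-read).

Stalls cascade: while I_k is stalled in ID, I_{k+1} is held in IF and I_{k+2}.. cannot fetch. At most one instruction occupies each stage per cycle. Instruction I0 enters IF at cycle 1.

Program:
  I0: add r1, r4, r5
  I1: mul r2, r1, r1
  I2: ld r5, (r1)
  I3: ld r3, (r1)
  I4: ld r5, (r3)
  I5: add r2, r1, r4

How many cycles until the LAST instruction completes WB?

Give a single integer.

I0 add r1 <- r4,r5: IF@1 ID@2 stall=0 (-) EX@3 MEM@4 WB@5
I1 mul r2 <- r1,r1: IF@2 ID@3 stall=2 (RAW on I0.r1 (WB@5)) EX@6 MEM@7 WB@8
I2 ld r5 <- r1: IF@3 ID@6 stall=0 (-) EX@7 MEM@8 WB@9
I3 ld r3 <- r1: IF@6 ID@7 stall=0 (-) EX@8 MEM@9 WB@10
I4 ld r5 <- r3: IF@7 ID@8 stall=2 (RAW on I3.r3 (WB@10)) EX@11 MEM@12 WB@13
I5 add r2 <- r1,r4: IF@8 ID@11 stall=0 (-) EX@12 MEM@13 WB@14

Answer: 14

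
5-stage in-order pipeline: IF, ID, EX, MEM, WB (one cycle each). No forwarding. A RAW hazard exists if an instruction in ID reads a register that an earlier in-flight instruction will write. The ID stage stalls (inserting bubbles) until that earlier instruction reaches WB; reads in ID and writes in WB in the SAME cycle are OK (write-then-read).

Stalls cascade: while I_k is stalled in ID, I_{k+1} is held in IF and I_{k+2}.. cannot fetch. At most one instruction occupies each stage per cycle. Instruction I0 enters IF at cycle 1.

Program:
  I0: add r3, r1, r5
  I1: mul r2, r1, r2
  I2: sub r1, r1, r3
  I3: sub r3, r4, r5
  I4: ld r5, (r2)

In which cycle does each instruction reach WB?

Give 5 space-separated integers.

Answer: 5 6 8 9 10

Derivation:
I0 add r3 <- r1,r5: IF@1 ID@2 stall=0 (-) EX@3 MEM@4 WB@5
I1 mul r2 <- r1,r2: IF@2 ID@3 stall=0 (-) EX@4 MEM@5 WB@6
I2 sub r1 <- r1,r3: IF@3 ID@4 stall=1 (RAW on I0.r3 (WB@5)) EX@6 MEM@7 WB@8
I3 sub r3 <- r4,r5: IF@4 ID@6 stall=0 (-) EX@7 MEM@8 WB@9
I4 ld r5 <- r2: IF@6 ID@7 stall=0 (-) EX@8 MEM@9 WB@10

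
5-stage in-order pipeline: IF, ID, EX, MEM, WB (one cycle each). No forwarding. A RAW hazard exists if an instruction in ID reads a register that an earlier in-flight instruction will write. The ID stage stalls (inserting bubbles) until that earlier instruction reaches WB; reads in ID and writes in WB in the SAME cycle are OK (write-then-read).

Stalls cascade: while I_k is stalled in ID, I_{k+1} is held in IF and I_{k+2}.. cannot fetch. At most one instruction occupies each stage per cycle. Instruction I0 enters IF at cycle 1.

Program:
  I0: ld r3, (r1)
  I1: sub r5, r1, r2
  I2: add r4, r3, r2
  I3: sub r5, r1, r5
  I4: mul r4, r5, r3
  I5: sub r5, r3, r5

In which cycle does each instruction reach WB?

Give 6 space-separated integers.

Answer: 5 6 8 9 12 13

Derivation:
I0 ld r3 <- r1: IF@1 ID@2 stall=0 (-) EX@3 MEM@4 WB@5
I1 sub r5 <- r1,r2: IF@2 ID@3 stall=0 (-) EX@4 MEM@5 WB@6
I2 add r4 <- r3,r2: IF@3 ID@4 stall=1 (RAW on I0.r3 (WB@5)) EX@6 MEM@7 WB@8
I3 sub r5 <- r1,r5: IF@4 ID@6 stall=0 (-) EX@7 MEM@8 WB@9
I4 mul r4 <- r5,r3: IF@6 ID@7 stall=2 (RAW on I3.r5 (WB@9)) EX@10 MEM@11 WB@12
I5 sub r5 <- r3,r5: IF@7 ID@10 stall=0 (-) EX@11 MEM@12 WB@13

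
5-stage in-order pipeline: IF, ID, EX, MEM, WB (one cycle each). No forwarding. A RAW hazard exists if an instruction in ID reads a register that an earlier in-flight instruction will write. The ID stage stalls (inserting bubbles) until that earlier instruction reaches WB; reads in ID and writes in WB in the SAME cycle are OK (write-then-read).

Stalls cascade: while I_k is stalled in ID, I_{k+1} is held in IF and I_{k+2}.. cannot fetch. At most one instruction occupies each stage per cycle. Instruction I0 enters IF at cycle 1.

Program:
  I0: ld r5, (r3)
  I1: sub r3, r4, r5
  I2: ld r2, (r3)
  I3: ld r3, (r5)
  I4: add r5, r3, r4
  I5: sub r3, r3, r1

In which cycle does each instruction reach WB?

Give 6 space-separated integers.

I0 ld r5 <- r3: IF@1 ID@2 stall=0 (-) EX@3 MEM@4 WB@5
I1 sub r3 <- r4,r5: IF@2 ID@3 stall=2 (RAW on I0.r5 (WB@5)) EX@6 MEM@7 WB@8
I2 ld r2 <- r3: IF@3 ID@6 stall=2 (RAW on I1.r3 (WB@8)) EX@9 MEM@10 WB@11
I3 ld r3 <- r5: IF@6 ID@9 stall=0 (-) EX@10 MEM@11 WB@12
I4 add r5 <- r3,r4: IF@9 ID@10 stall=2 (RAW on I3.r3 (WB@12)) EX@13 MEM@14 WB@15
I5 sub r3 <- r3,r1: IF@10 ID@13 stall=0 (-) EX@14 MEM@15 WB@16

Answer: 5 8 11 12 15 16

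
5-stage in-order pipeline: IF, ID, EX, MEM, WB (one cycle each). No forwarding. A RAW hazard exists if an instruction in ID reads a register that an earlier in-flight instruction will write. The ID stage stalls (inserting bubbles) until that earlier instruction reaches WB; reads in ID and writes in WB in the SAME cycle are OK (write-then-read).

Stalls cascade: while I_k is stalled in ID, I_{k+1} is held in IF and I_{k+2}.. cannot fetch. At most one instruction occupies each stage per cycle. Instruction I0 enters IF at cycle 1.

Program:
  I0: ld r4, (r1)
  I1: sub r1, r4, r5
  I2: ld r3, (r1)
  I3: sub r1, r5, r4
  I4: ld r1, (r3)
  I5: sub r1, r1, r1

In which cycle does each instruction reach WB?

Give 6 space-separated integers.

Answer: 5 8 11 12 14 17

Derivation:
I0 ld r4 <- r1: IF@1 ID@2 stall=0 (-) EX@3 MEM@4 WB@5
I1 sub r1 <- r4,r5: IF@2 ID@3 stall=2 (RAW on I0.r4 (WB@5)) EX@6 MEM@7 WB@8
I2 ld r3 <- r1: IF@3 ID@6 stall=2 (RAW on I1.r1 (WB@8)) EX@9 MEM@10 WB@11
I3 sub r1 <- r5,r4: IF@6 ID@9 stall=0 (-) EX@10 MEM@11 WB@12
I4 ld r1 <- r3: IF@9 ID@10 stall=1 (RAW on I2.r3 (WB@11)) EX@12 MEM@13 WB@14
I5 sub r1 <- r1,r1: IF@10 ID@12 stall=2 (RAW on I4.r1 (WB@14)) EX@15 MEM@16 WB@17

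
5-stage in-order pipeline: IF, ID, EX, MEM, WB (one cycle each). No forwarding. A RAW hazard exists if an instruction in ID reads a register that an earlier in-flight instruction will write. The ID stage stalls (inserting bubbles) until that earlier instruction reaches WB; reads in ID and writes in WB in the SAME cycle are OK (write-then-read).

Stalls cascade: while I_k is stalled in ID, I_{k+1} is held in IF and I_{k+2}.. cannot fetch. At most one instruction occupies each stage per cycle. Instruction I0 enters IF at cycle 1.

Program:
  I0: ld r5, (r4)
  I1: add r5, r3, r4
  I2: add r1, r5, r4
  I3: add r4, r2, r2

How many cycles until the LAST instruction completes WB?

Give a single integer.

Answer: 10

Derivation:
I0 ld r5 <- r4: IF@1 ID@2 stall=0 (-) EX@3 MEM@4 WB@5
I1 add r5 <- r3,r4: IF@2 ID@3 stall=0 (-) EX@4 MEM@5 WB@6
I2 add r1 <- r5,r4: IF@3 ID@4 stall=2 (RAW on I1.r5 (WB@6)) EX@7 MEM@8 WB@9
I3 add r4 <- r2,r2: IF@4 ID@7 stall=0 (-) EX@8 MEM@9 WB@10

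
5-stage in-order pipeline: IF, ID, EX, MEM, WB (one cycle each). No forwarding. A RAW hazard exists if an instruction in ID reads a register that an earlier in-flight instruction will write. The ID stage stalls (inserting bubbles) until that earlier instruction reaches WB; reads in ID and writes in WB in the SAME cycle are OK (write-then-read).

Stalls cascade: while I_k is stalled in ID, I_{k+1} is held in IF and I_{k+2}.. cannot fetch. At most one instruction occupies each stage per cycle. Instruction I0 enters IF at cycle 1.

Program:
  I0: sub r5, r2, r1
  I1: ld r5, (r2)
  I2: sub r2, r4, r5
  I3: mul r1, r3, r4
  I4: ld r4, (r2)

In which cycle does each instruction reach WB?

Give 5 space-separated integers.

Answer: 5 6 9 10 12

Derivation:
I0 sub r5 <- r2,r1: IF@1 ID@2 stall=0 (-) EX@3 MEM@4 WB@5
I1 ld r5 <- r2: IF@2 ID@3 stall=0 (-) EX@4 MEM@5 WB@6
I2 sub r2 <- r4,r5: IF@3 ID@4 stall=2 (RAW on I1.r5 (WB@6)) EX@7 MEM@8 WB@9
I3 mul r1 <- r3,r4: IF@4 ID@7 stall=0 (-) EX@8 MEM@9 WB@10
I4 ld r4 <- r2: IF@7 ID@8 stall=1 (RAW on I2.r2 (WB@9)) EX@10 MEM@11 WB@12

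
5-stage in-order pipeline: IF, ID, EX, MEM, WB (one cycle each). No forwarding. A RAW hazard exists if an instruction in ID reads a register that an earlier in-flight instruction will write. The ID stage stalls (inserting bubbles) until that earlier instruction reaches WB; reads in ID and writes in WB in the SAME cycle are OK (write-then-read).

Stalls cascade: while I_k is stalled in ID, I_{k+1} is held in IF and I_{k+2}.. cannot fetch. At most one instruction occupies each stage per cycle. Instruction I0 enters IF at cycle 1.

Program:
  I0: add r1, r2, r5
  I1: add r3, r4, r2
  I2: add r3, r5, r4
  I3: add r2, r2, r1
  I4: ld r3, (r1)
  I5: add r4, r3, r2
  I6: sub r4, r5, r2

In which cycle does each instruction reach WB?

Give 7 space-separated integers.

I0 add r1 <- r2,r5: IF@1 ID@2 stall=0 (-) EX@3 MEM@4 WB@5
I1 add r3 <- r4,r2: IF@2 ID@3 stall=0 (-) EX@4 MEM@5 WB@6
I2 add r3 <- r5,r4: IF@3 ID@4 stall=0 (-) EX@5 MEM@6 WB@7
I3 add r2 <- r2,r1: IF@4 ID@5 stall=0 (-) EX@6 MEM@7 WB@8
I4 ld r3 <- r1: IF@5 ID@6 stall=0 (-) EX@7 MEM@8 WB@9
I5 add r4 <- r3,r2: IF@6 ID@7 stall=2 (RAW on I4.r3 (WB@9)) EX@10 MEM@11 WB@12
I6 sub r4 <- r5,r2: IF@7 ID@10 stall=0 (-) EX@11 MEM@12 WB@13

Answer: 5 6 7 8 9 12 13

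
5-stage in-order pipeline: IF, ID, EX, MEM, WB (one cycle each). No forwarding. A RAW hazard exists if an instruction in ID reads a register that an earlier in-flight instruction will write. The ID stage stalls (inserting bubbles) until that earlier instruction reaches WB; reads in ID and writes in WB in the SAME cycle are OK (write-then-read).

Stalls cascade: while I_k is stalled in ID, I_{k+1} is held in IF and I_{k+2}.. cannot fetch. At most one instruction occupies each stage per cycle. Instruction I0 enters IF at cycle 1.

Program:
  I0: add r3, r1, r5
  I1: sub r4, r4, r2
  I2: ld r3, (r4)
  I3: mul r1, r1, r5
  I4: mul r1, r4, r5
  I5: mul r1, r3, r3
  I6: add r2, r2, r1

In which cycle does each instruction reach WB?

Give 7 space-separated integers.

Answer: 5 6 9 10 11 12 15

Derivation:
I0 add r3 <- r1,r5: IF@1 ID@2 stall=0 (-) EX@3 MEM@4 WB@5
I1 sub r4 <- r4,r2: IF@2 ID@3 stall=0 (-) EX@4 MEM@5 WB@6
I2 ld r3 <- r4: IF@3 ID@4 stall=2 (RAW on I1.r4 (WB@6)) EX@7 MEM@8 WB@9
I3 mul r1 <- r1,r5: IF@4 ID@7 stall=0 (-) EX@8 MEM@9 WB@10
I4 mul r1 <- r4,r5: IF@7 ID@8 stall=0 (-) EX@9 MEM@10 WB@11
I5 mul r1 <- r3,r3: IF@8 ID@9 stall=0 (-) EX@10 MEM@11 WB@12
I6 add r2 <- r2,r1: IF@9 ID@10 stall=2 (RAW on I5.r1 (WB@12)) EX@13 MEM@14 WB@15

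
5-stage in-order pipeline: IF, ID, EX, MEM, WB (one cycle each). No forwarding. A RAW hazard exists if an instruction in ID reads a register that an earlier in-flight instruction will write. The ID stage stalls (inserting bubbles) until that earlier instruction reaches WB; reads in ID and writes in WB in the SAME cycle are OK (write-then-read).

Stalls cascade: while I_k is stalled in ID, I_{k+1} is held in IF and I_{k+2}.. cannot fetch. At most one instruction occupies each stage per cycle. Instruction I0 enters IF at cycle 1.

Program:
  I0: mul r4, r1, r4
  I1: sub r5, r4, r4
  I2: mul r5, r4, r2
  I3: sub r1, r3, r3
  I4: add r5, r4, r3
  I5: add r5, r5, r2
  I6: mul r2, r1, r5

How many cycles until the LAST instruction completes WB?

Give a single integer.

Answer: 17

Derivation:
I0 mul r4 <- r1,r4: IF@1 ID@2 stall=0 (-) EX@3 MEM@4 WB@5
I1 sub r5 <- r4,r4: IF@2 ID@3 stall=2 (RAW on I0.r4 (WB@5)) EX@6 MEM@7 WB@8
I2 mul r5 <- r4,r2: IF@3 ID@6 stall=0 (-) EX@7 MEM@8 WB@9
I3 sub r1 <- r3,r3: IF@6 ID@7 stall=0 (-) EX@8 MEM@9 WB@10
I4 add r5 <- r4,r3: IF@7 ID@8 stall=0 (-) EX@9 MEM@10 WB@11
I5 add r5 <- r5,r2: IF@8 ID@9 stall=2 (RAW on I4.r5 (WB@11)) EX@12 MEM@13 WB@14
I6 mul r2 <- r1,r5: IF@9 ID@12 stall=2 (RAW on I5.r5 (WB@14)) EX@15 MEM@16 WB@17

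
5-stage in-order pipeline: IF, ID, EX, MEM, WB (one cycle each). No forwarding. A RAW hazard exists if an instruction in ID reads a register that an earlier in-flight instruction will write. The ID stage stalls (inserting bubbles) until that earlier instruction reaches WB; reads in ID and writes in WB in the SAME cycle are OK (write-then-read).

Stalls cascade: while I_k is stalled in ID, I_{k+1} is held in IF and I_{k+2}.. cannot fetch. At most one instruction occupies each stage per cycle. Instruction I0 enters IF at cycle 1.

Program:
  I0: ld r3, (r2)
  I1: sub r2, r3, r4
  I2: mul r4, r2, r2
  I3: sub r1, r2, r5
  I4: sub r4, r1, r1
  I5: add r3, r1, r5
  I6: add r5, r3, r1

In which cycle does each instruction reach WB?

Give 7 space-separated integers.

Answer: 5 8 11 12 15 16 19

Derivation:
I0 ld r3 <- r2: IF@1 ID@2 stall=0 (-) EX@3 MEM@4 WB@5
I1 sub r2 <- r3,r4: IF@2 ID@3 stall=2 (RAW on I0.r3 (WB@5)) EX@6 MEM@7 WB@8
I2 mul r4 <- r2,r2: IF@3 ID@6 stall=2 (RAW on I1.r2 (WB@8)) EX@9 MEM@10 WB@11
I3 sub r1 <- r2,r5: IF@6 ID@9 stall=0 (-) EX@10 MEM@11 WB@12
I4 sub r4 <- r1,r1: IF@9 ID@10 stall=2 (RAW on I3.r1 (WB@12)) EX@13 MEM@14 WB@15
I5 add r3 <- r1,r5: IF@10 ID@13 stall=0 (-) EX@14 MEM@15 WB@16
I6 add r5 <- r3,r1: IF@13 ID@14 stall=2 (RAW on I5.r3 (WB@16)) EX@17 MEM@18 WB@19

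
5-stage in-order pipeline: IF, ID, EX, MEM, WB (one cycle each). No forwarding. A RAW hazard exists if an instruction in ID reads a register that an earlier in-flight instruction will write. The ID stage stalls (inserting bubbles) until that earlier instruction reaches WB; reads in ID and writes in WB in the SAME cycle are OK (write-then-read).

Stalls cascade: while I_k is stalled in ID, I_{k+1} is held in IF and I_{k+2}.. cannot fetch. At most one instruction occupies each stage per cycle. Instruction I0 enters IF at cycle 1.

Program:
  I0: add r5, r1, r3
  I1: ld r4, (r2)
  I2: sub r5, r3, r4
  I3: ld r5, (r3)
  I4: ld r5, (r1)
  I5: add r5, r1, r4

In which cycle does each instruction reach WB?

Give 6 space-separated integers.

I0 add r5 <- r1,r3: IF@1 ID@2 stall=0 (-) EX@3 MEM@4 WB@5
I1 ld r4 <- r2: IF@2 ID@3 stall=0 (-) EX@4 MEM@5 WB@6
I2 sub r5 <- r3,r4: IF@3 ID@4 stall=2 (RAW on I1.r4 (WB@6)) EX@7 MEM@8 WB@9
I3 ld r5 <- r3: IF@4 ID@7 stall=0 (-) EX@8 MEM@9 WB@10
I4 ld r5 <- r1: IF@7 ID@8 stall=0 (-) EX@9 MEM@10 WB@11
I5 add r5 <- r1,r4: IF@8 ID@9 stall=0 (-) EX@10 MEM@11 WB@12

Answer: 5 6 9 10 11 12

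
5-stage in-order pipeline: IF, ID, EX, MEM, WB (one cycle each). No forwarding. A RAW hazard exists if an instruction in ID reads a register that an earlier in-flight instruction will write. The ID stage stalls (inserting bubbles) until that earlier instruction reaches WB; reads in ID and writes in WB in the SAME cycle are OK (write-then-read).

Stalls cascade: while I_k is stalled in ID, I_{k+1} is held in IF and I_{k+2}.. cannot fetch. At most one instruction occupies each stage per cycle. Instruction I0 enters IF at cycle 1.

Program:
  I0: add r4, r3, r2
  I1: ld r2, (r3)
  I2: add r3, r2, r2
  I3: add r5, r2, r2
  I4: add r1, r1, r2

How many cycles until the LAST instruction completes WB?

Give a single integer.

I0 add r4 <- r3,r2: IF@1 ID@2 stall=0 (-) EX@3 MEM@4 WB@5
I1 ld r2 <- r3: IF@2 ID@3 stall=0 (-) EX@4 MEM@5 WB@6
I2 add r3 <- r2,r2: IF@3 ID@4 stall=2 (RAW on I1.r2 (WB@6)) EX@7 MEM@8 WB@9
I3 add r5 <- r2,r2: IF@4 ID@7 stall=0 (-) EX@8 MEM@9 WB@10
I4 add r1 <- r1,r2: IF@7 ID@8 stall=0 (-) EX@9 MEM@10 WB@11

Answer: 11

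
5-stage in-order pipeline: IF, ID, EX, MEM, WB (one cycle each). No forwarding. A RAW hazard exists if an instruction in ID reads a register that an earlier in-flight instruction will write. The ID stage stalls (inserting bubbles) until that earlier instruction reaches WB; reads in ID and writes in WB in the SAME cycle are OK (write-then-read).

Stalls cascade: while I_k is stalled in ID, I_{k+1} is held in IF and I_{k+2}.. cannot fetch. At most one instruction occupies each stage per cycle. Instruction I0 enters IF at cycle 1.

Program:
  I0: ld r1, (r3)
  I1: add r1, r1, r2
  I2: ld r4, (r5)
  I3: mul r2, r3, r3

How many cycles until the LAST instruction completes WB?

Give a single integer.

I0 ld r1 <- r3: IF@1 ID@2 stall=0 (-) EX@3 MEM@4 WB@5
I1 add r1 <- r1,r2: IF@2 ID@3 stall=2 (RAW on I0.r1 (WB@5)) EX@6 MEM@7 WB@8
I2 ld r4 <- r5: IF@3 ID@6 stall=0 (-) EX@7 MEM@8 WB@9
I3 mul r2 <- r3,r3: IF@6 ID@7 stall=0 (-) EX@8 MEM@9 WB@10

Answer: 10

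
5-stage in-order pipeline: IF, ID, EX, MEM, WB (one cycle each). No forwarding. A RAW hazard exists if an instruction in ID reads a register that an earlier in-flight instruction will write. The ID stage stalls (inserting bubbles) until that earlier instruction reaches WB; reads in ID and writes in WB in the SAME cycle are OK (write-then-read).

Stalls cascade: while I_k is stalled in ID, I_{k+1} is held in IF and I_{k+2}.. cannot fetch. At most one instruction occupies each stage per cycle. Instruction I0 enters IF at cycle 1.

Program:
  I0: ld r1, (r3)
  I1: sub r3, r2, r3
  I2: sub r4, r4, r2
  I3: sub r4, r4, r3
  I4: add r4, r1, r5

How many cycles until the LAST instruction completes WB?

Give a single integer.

Answer: 11

Derivation:
I0 ld r1 <- r3: IF@1 ID@2 stall=0 (-) EX@3 MEM@4 WB@5
I1 sub r3 <- r2,r3: IF@2 ID@3 stall=0 (-) EX@4 MEM@5 WB@6
I2 sub r4 <- r4,r2: IF@3 ID@4 stall=0 (-) EX@5 MEM@6 WB@7
I3 sub r4 <- r4,r3: IF@4 ID@5 stall=2 (RAW on I2.r4 (WB@7)) EX@8 MEM@9 WB@10
I4 add r4 <- r1,r5: IF@5 ID@8 stall=0 (-) EX@9 MEM@10 WB@11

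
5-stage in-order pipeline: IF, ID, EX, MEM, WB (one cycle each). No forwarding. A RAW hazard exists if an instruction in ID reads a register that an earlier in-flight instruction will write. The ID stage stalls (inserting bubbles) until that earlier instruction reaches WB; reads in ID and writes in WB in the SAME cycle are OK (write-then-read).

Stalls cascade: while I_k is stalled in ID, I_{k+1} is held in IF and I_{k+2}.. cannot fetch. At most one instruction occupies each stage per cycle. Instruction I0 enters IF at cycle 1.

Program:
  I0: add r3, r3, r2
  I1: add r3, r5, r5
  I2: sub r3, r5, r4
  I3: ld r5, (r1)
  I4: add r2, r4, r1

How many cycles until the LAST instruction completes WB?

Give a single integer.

Answer: 9

Derivation:
I0 add r3 <- r3,r2: IF@1 ID@2 stall=0 (-) EX@3 MEM@4 WB@5
I1 add r3 <- r5,r5: IF@2 ID@3 stall=0 (-) EX@4 MEM@5 WB@6
I2 sub r3 <- r5,r4: IF@3 ID@4 stall=0 (-) EX@5 MEM@6 WB@7
I3 ld r5 <- r1: IF@4 ID@5 stall=0 (-) EX@6 MEM@7 WB@8
I4 add r2 <- r4,r1: IF@5 ID@6 stall=0 (-) EX@7 MEM@8 WB@9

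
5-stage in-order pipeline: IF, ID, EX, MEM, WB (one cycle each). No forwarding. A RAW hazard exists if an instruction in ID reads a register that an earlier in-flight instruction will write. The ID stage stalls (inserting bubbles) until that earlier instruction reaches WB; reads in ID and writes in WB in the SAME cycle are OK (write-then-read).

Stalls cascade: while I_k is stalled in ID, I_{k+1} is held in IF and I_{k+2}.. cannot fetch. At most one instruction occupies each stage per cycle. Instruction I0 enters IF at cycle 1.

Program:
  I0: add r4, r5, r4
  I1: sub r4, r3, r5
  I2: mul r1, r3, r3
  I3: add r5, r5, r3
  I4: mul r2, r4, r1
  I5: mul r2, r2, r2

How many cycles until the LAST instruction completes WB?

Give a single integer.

Answer: 13

Derivation:
I0 add r4 <- r5,r4: IF@1 ID@2 stall=0 (-) EX@3 MEM@4 WB@5
I1 sub r4 <- r3,r5: IF@2 ID@3 stall=0 (-) EX@4 MEM@5 WB@6
I2 mul r1 <- r3,r3: IF@3 ID@4 stall=0 (-) EX@5 MEM@6 WB@7
I3 add r5 <- r5,r3: IF@4 ID@5 stall=0 (-) EX@6 MEM@7 WB@8
I4 mul r2 <- r4,r1: IF@5 ID@6 stall=1 (RAW on I2.r1 (WB@7)) EX@8 MEM@9 WB@10
I5 mul r2 <- r2,r2: IF@6 ID@8 stall=2 (RAW on I4.r2 (WB@10)) EX@11 MEM@12 WB@13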